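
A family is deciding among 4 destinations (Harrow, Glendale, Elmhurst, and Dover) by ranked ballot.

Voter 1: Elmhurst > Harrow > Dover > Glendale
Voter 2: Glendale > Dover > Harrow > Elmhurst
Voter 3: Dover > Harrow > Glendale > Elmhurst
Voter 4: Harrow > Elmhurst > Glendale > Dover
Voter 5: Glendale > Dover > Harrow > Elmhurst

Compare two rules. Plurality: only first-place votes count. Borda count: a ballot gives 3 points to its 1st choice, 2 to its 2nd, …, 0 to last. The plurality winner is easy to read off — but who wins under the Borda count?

Harrow

Plurality first-place counts: Harrow 1, Glendale 2, Elmhurst 1, Dover 1 → Glendale.
Borda totals: Harrow 9, Glendale 8, Elmhurst 5, Dover 8 → Harrow.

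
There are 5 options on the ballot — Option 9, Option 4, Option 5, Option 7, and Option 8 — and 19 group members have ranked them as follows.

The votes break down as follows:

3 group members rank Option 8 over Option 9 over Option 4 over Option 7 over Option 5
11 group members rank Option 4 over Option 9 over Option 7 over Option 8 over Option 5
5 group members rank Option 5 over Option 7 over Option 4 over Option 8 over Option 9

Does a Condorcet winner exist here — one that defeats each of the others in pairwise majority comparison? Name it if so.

Option 4

Head-to-head results (19 voters total):
Option 9 vs Option 4: Option 4 wins 16–3.
Option 9 vs Option 5: Option 9 wins 14–5.
Option 9 vs Option 7: Option 9 wins 14–5.
Option 9 vs Option 8: Option 9 wins 11–8.
Option 4 vs Option 5: Option 4 wins 14–5.
Option 4 vs Option 7: Option 4 wins 14–5.
Option 4 vs Option 8: Option 4 wins 16–3.
Option 5 vs Option 7: Option 7 wins 14–5.
Option 5 vs Option 8: Option 8 wins 14–5.
Option 7 vs Option 8: Option 7 wins 16–3.
Option 4 beats each rival — Option 9 (16–3), Option 5 (14–5), Option 7 (14–5), Option 8 (16–3) — so Option 4 is the Condorcet winner.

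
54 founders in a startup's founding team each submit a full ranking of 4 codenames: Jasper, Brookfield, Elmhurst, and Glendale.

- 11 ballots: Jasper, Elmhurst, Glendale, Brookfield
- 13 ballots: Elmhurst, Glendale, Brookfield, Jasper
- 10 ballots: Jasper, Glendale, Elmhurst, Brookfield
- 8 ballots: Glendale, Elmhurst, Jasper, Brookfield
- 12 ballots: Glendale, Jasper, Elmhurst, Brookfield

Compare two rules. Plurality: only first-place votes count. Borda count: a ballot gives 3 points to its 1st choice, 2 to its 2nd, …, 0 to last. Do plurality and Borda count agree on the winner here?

Plurality first-place counts: Jasper 21, Brookfield 0, Elmhurst 13, Glendale 20 → Jasper.
Borda totals: Jasper 95, Brookfield 13, Elmhurst 99, Glendale 117 → Glendale.
The two rules disagree: plurality picks Jasper, Borda picks Glendale.

No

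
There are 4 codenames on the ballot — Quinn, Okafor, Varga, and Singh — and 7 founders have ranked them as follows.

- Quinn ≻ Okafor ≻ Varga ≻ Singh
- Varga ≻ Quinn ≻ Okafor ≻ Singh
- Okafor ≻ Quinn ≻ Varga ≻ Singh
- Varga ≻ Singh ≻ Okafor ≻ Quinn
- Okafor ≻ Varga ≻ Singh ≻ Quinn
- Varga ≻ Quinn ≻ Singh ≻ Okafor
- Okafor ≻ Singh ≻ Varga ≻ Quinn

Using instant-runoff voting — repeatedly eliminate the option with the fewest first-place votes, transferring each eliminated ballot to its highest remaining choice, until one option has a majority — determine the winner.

Okafor

Round 1: Okafor 3, Varga 3, Quinn 1, Singh 0. Singh has the fewest and is eliminated.
Round 2: Okafor 3, Varga 3, Quinn 1. Quinn has the fewest and is eliminated.
Round 3: Okafor 4, Varga 3. Okafor has a majority.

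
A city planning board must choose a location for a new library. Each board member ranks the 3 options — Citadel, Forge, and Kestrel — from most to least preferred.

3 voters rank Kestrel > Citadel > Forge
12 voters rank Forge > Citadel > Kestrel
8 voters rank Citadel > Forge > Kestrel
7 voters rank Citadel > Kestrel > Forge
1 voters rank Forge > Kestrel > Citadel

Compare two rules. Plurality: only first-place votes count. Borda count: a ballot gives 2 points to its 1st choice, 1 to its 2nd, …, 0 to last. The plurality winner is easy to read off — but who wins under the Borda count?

Plurality first-place counts: Citadel 15, Forge 13, Kestrel 3 → Citadel.
Borda totals: Citadel 45, Forge 34, Kestrel 14 → Citadel.

Citadel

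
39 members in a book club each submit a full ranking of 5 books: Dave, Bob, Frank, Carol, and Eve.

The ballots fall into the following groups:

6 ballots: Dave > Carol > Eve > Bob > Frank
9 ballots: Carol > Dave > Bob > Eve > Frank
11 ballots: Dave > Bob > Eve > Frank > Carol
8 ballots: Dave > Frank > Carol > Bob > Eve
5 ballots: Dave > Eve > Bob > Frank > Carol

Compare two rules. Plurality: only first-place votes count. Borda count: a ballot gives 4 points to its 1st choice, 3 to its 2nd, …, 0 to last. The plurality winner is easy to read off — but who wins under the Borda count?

Dave

Plurality first-place counts: Dave 30, Bob 0, Frank 0, Carol 9, Eve 0 → Dave.
Borda totals: Dave 147, Bob 75, Frank 40, Carol 70, Eve 58 → Dave.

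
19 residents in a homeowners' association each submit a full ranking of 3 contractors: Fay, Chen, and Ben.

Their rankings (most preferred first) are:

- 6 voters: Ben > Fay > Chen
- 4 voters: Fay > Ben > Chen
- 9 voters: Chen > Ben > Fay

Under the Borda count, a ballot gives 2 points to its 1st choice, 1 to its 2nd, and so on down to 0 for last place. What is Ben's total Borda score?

Borda scores:
  Fay: 6·1 + 4·2 + 9·0 = 14
  Chen: 6·0 + 4·0 + 9·2 = 18
  Ben: 6·2 + 4·1 + 9·1 = 25

25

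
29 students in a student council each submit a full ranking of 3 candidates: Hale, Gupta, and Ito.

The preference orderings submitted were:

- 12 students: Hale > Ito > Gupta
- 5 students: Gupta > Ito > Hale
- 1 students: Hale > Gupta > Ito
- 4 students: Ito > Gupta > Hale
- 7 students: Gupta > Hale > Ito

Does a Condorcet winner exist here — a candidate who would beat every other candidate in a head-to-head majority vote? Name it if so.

Head-to-head results (29 voters total):
Hale vs Gupta: Gupta wins 16–13.
Hale vs Ito: Hale wins 20–9.
Gupta vs Ito: Ito wins 16–13.
No candidate beats all others: Hale beats Ito beats Gupta beats Hale, a majority cycle.

No Condorcet winner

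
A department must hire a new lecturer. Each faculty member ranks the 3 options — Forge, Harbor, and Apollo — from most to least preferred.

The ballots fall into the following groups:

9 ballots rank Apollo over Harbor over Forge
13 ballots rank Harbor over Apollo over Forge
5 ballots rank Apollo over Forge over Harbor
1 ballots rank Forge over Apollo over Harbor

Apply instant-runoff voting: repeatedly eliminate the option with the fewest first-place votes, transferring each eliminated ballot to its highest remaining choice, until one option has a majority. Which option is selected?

Apollo

Round 1: Apollo 14, Harbor 13, Forge 1. Forge has the fewest and is eliminated.
Round 2: Apollo 15, Harbor 13. Apollo has a majority.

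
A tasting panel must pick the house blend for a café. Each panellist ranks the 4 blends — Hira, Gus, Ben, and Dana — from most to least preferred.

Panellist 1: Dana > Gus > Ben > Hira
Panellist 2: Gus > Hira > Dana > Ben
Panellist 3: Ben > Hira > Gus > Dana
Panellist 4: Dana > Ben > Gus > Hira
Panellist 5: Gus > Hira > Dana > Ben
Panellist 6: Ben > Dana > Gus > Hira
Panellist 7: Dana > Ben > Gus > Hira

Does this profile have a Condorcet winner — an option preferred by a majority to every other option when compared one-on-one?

Yes

Head-to-head results (7 voters total):
Hira vs Gus: Gus wins 6–1.
Hira vs Ben: Ben wins 5–2.
Hira vs Dana: Dana wins 4–3.
Gus vs Ben: Ben wins 4–3.
Gus vs Dana: Dana wins 4–3.
Ben vs Dana: Dana wins 5–2.
Dana beats each rival — Hira (4–3), Gus (4–3), Ben (5–2) — so Dana is the Condorcet winner.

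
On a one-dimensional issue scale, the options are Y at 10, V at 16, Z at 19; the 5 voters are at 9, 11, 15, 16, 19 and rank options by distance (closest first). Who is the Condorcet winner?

V

With single-peaked preferences on a line, the Condorcet winner is the candidate closest to the median voter.
The median voter (position 15) is closest to V at 16.
Check: V vs Y — voters closer to V: 3 of 5.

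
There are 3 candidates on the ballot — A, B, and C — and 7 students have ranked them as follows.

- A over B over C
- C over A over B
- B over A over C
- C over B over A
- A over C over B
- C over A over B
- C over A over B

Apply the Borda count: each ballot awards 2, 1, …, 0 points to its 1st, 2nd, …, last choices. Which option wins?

Borda scores:
  A: 2 + 1 + 1 + 0 + 2 + 1 + 1 = 8
  B: 1 + 0 + 2 + 1 + 0 + 0 + 0 = 4
  C: 0 + 2 + 0 + 2 + 1 + 2 + 2 = 9
C has the highest total.

C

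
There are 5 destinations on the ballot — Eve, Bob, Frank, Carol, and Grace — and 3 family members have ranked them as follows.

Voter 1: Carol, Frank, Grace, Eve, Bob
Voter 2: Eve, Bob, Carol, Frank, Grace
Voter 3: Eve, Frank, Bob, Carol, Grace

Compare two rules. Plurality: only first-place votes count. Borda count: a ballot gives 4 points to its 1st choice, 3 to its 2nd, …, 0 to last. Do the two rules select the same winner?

Plurality first-place counts: Eve 2, Bob 0, Frank 0, Carol 1, Grace 0 → Eve.
Borda totals: Eve 9, Bob 5, Frank 7, Carol 7, Grace 2 → Eve.
The two rules agree on Eve.

Yes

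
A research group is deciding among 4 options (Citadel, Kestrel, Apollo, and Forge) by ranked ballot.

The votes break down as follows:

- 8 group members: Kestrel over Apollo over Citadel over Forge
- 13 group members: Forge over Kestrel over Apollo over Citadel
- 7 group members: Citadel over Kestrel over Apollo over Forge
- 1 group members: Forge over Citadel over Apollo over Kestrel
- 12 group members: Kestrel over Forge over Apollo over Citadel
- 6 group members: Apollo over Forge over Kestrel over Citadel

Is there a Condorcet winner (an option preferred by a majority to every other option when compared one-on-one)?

Yes

Head-to-head results (47 voters total):
Citadel vs Kestrel: Kestrel wins 39–8.
Citadel vs Apollo: Apollo wins 39–8.
Citadel vs Forge: Forge wins 32–15.
Kestrel vs Apollo: Kestrel wins 40–7.
Kestrel vs Forge: Kestrel wins 27–20.
Apollo vs Forge: Forge wins 26–21.
Kestrel beats each rival — Citadel (39–8), Apollo (40–7), Forge (27–20) — so Kestrel is the Condorcet winner.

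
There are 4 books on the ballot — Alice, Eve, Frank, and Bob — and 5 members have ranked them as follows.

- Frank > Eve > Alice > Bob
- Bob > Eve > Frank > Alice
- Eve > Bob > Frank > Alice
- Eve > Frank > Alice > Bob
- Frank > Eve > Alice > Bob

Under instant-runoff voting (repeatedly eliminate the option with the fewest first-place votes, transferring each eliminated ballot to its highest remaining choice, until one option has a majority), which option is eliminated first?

Alice

Round 1: Eve 2, Frank 2, Bob 1, Alice 0. Alice has the fewest and is eliminated.
Round 2: Eve 2, Frank 2, Bob 1. Bob has the fewest and is eliminated.
Round 3: Eve 3, Frank 2. Eve has a majority.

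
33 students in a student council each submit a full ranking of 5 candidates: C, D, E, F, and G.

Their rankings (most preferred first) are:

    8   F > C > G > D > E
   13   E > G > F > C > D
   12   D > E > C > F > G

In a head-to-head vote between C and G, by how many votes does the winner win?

Ballots ranking C above G: 8+12 = 20.
Ballots ranking G above C: 13.
C wins 20–13, a margin of 7.

7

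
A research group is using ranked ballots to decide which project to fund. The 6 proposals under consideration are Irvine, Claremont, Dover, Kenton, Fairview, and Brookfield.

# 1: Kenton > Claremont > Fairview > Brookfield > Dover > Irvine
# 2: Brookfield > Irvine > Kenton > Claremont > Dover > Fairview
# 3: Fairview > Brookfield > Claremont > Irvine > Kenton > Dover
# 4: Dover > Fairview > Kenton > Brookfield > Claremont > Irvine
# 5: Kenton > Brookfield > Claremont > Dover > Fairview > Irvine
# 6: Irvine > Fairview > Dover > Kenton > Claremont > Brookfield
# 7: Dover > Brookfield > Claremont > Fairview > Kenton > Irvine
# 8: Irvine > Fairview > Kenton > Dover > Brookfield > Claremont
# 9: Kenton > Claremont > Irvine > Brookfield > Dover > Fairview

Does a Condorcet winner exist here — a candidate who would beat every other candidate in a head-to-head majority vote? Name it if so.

No Condorcet winner

Head-to-head results (9 voters total):
Irvine vs Claremont: Claremont wins 6–3.
Irvine vs Dover: Irvine wins 5–4.
Irvine vs Kenton: Kenton wins 5–4.
Irvine vs Fairview: Fairview wins 5–4.
Irvine vs Brookfield: Brookfield wins 6–3.
Claremont vs Dover: Claremont wins 5–4.
Claremont vs Kenton: Kenton wins 7–2.
Claremont vs Fairview: Claremont wins 5–4.
Claremont vs Brookfield: Brookfield wins 6–3.
Dover vs Kenton: Kenton wins 6–3.
Dover vs Fairview: Dover wins 5–4.
Dover vs Brookfield: Brookfield wins 5–4.
Kenton vs Fairview: Fairview wins 5–4.
Kenton vs Brookfield: Kenton wins 6–3.
Fairview vs Brookfield: Fairview wins 5–4.
No candidate beats all others: Irvine beats Dover beats Fairview beats Irvine, a majority cycle.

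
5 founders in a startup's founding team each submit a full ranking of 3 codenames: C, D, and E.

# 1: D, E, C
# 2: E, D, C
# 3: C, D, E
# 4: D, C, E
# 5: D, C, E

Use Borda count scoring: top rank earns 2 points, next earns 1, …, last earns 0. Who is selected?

Borda scores:
  C: 0 + 0 + 2 + 1 + 1 = 4
  D: 2 + 1 + 1 + 2 + 2 = 8
  E: 1 + 2 + 0 + 0 + 0 = 3
D has the highest total.

D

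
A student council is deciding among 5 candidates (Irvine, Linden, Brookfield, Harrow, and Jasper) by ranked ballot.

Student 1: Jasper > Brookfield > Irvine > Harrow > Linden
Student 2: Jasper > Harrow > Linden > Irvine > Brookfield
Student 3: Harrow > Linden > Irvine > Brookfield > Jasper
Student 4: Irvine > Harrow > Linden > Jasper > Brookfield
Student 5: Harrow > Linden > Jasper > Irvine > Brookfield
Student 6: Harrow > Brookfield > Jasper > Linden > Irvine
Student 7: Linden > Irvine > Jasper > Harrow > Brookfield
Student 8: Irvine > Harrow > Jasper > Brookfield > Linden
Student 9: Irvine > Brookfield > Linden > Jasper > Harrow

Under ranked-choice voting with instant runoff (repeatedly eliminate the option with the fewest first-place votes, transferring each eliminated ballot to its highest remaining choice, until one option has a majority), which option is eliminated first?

Round 1: Irvine 3, Harrow 3, Jasper 2, Linden 1, Brookfield 0. Brookfield has the fewest and is eliminated.
Round 2: Irvine 3, Harrow 3, Jasper 2, Linden 1. Linden has the fewest and is eliminated.
Round 3: Irvine 4, Harrow 3, Jasper 2. Jasper has the fewest and is eliminated.
Round 4: Irvine 5, Harrow 4. Irvine has a majority.

Brookfield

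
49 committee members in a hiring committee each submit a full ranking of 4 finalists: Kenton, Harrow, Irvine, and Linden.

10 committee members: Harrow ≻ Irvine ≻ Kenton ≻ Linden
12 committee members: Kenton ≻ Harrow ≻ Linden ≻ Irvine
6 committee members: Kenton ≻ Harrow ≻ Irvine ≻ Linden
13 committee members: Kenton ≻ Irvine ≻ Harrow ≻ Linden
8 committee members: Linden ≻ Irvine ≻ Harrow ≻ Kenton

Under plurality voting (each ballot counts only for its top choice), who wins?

First-place vote totals:
  Kenton: 31
  Harrow: 10
  Irvine: 0
  Linden: 8
Kenton has the most first-place votes.

Kenton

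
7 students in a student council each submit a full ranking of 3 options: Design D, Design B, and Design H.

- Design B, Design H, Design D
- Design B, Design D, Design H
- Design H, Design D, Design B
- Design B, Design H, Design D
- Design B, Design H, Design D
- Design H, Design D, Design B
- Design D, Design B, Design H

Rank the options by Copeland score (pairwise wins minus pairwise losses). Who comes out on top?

Design B

Pairwise results:
  Design D vs Design B: Design B wins 4–3.
  Design D vs Design H: Design H wins 5–2.
  Design B vs Design H: Design B wins 5–2.
Copeland scores (wins − losses):
  Design D: 0 − 2 = -2
  Design B: 2 − 0 = 2
  Design H: 1 − 1 = 0
Design B has the best Copeland score.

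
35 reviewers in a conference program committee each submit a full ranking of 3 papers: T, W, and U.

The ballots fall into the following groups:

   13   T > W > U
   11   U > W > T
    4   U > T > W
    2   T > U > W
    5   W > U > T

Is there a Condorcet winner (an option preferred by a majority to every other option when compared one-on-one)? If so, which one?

Head-to-head results (35 voters total):
T vs W: T wins 19–16.
T vs U: U wins 20–15.
W vs U: W wins 18–17.
No candidate beats all others: T beats W beats U beats T, a majority cycle.

No Condorcet winner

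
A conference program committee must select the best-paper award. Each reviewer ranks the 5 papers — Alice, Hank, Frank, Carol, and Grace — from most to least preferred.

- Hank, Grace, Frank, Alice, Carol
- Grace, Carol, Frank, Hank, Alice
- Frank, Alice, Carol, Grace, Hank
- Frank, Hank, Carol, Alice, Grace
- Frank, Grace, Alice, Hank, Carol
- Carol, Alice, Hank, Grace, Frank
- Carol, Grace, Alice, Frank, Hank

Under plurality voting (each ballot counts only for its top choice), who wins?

Frank

First-place vote totals:
  Alice: 0
  Hank: 1
  Frank: 3
  Carol: 2
  Grace: 1
Frank has the most first-place votes.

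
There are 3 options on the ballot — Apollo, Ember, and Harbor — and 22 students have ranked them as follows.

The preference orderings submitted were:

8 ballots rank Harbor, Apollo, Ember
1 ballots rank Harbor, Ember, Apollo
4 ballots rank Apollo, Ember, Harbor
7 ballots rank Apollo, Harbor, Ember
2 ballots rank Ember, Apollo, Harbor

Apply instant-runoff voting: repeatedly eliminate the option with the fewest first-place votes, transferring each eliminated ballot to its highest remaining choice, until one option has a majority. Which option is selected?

Apollo

Round 1: Apollo 11, Harbor 9, Ember 2. Ember has the fewest and is eliminated.
Round 2: Apollo 13, Harbor 9. Apollo has a majority.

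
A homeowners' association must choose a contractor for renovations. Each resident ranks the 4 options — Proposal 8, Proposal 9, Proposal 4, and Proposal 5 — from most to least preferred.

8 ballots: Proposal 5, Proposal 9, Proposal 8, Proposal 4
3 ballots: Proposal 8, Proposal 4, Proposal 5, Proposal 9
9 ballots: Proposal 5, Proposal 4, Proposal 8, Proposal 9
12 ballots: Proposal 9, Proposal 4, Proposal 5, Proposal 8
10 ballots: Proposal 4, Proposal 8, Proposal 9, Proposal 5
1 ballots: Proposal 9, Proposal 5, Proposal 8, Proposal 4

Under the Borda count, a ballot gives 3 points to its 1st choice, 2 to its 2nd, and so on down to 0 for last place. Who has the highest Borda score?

Proposal 4

Borda scores:
  Proposal 8: 8·1 + 3·3 + 9·1 + 12·0 + 10·2 + 1 = 47
  Proposal 9: 8·2 + 3·0 + 9·0 + 12·3 + 10·1 + 3 = 65
  Proposal 4: 8·0 + 3·2 + 9·2 + 12·2 + 10·3 + 0 = 78
  Proposal 5: 8·3 + 3·1 + 9·3 + 12·1 + 10·0 + 2 = 68
Proposal 4 has the highest total.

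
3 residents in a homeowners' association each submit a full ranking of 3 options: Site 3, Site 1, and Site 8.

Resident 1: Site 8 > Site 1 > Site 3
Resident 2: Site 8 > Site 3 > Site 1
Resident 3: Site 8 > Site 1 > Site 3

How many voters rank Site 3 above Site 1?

Ballots ranking Site 3 above Site 1: 1.
Ballots ranking Site 1 above Site 3: 2.
So 1 of 3 voters prefer Site 3 to Site 1.

1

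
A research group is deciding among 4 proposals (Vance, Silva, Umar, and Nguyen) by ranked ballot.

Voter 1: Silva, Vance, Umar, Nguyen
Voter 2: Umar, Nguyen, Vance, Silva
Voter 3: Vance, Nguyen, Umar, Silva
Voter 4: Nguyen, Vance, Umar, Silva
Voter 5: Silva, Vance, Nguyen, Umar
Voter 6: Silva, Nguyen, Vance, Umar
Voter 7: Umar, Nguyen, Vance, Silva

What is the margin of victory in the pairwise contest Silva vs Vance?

1

Ballots ranking Silva above Vance: 3.
Ballots ranking Vance above Silva: 4.
Vance wins 4–3, a margin of 1.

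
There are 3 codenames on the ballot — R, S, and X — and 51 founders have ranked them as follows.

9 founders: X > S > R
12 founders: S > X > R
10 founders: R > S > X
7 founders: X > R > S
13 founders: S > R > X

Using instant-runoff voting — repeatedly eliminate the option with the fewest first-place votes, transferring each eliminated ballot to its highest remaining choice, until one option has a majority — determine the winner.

Round 1: S 25, X 16, R 10. R has the fewest and is eliminated.
Round 2: S 35, X 16. S has a majority.

S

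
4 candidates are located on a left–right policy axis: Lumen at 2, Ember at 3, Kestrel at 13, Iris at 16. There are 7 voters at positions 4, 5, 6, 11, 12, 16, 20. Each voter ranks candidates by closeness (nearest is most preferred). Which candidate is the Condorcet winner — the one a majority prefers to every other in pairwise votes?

With single-peaked preferences on a line, the Condorcet winner is the candidate closest to the median voter.
The median voter (position 11) is closest to Kestrel at 13.
Check: Kestrel vs Iris — voters closer to Kestrel: 5 of 7.

Kestrel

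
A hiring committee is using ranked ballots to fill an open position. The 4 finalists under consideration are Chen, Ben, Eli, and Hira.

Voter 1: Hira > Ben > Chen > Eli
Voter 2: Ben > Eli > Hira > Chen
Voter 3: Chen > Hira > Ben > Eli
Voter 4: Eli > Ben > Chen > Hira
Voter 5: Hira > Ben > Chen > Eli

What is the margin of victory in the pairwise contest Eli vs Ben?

3

Ballots ranking Eli above Ben: 1.
Ballots ranking Ben above Eli: 4.
Ben wins 4–1, a margin of 3.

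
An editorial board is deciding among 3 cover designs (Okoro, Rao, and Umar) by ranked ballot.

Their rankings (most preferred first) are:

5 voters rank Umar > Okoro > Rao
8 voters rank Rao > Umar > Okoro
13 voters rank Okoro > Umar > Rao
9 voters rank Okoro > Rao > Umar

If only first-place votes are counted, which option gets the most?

First-place vote totals:
  Okoro: 22
  Rao: 8
  Umar: 5
Okoro has the most first-place votes.

Okoro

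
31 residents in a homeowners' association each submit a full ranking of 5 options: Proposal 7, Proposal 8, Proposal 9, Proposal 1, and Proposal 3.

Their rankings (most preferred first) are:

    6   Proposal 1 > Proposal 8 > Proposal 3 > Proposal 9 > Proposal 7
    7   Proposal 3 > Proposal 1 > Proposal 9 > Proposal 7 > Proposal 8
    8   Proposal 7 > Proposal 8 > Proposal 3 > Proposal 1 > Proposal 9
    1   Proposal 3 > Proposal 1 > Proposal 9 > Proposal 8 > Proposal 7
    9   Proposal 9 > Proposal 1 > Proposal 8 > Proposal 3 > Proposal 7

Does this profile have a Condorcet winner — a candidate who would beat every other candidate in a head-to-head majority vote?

No

Head-to-head results (31 voters total):
Proposal 7 vs Proposal 8: Proposal 8 wins 16–15.
Proposal 7 vs Proposal 9: Proposal 9 wins 23–8.
Proposal 7 vs Proposal 1: Proposal 1 wins 23–8.
Proposal 7 vs Proposal 3: Proposal 3 wins 23–8.
Proposal 8 vs Proposal 9: Proposal 9 wins 17–14.
Proposal 8 vs Proposal 1: Proposal 1 wins 23–8.
Proposal 8 vs Proposal 3: Proposal 8 wins 23–8.
Proposal 9 vs Proposal 1: Proposal 1 wins 22–9.
Proposal 9 vs Proposal 3: Proposal 3 wins 22–9.
Proposal 1 vs Proposal 3: Proposal 3 wins 16–15.
No candidate beats all others: Proposal 8 beats Proposal 3 beats Proposal 9 beats Proposal 8, a majority cycle.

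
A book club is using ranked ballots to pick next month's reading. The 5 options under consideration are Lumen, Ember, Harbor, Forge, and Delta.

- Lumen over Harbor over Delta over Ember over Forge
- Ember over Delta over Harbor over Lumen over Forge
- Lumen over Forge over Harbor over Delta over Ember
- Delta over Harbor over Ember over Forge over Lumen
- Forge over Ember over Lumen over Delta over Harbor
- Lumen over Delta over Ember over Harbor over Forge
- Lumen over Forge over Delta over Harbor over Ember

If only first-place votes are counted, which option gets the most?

First-place vote totals:
  Lumen: 4
  Ember: 1
  Harbor: 0
  Forge: 1
  Delta: 1
Lumen has the most first-place votes.

Lumen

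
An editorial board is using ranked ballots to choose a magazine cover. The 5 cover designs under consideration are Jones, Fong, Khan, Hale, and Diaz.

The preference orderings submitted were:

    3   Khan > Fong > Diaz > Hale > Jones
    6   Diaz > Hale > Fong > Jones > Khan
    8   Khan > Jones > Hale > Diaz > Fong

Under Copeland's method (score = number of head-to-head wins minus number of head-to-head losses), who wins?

Pairwise results:
  Jones vs Fong: Fong wins 9–8.
  Jones vs Khan: Khan wins 11–6.
  Jones vs Hale: Hale wins 9–8.
  Jones vs Diaz: Diaz wins 9–8.
  Fong vs Khan: Khan wins 11–6.
  Fong vs Hale: Hale wins 14–3.
  Fong vs Diaz: Diaz wins 14–3.
  Khan vs Hale: Khan wins 11–6.
  Khan vs Diaz: Khan wins 11–6.
  Hale vs Diaz: Diaz wins 9–8.
Copeland scores (wins − losses):
  Jones: 0 − 4 = -4
  Fong: 1 − 3 = -2
  Khan: 4 − 0 = 4
  Hale: 2 − 2 = 0
  Diaz: 3 − 1 = 2
Khan has the best Copeland score.

Khan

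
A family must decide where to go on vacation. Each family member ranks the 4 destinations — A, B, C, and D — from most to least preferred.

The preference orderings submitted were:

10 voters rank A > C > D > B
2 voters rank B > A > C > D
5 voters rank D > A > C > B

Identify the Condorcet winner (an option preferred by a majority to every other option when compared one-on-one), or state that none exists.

A

Head-to-head results (17 voters total):
A vs B: A wins 15–2.
A vs C: A wins 17–0.
A vs D: A wins 12–5.
B vs C: C wins 15–2.
B vs D: D wins 15–2.
C vs D: C wins 12–5.
A beats each rival — B (15–2), C (17–0), D (12–5) — so A is the Condorcet winner.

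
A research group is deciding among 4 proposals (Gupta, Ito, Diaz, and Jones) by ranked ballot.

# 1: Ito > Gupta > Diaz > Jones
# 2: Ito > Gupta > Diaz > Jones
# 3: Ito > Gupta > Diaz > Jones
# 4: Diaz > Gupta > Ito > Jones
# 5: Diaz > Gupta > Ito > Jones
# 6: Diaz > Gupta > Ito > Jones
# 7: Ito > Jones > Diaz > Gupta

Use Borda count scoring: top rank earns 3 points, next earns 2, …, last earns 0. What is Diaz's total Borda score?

13

Borda scores:
  Gupta: 2 + 2 + 2 + 2 + 2 + 2 + 0 = 12
  Ito: 3 + 3 + 3 + 1 + 1 + 1 + 3 = 15
  Diaz: 1 + 1 + 1 + 3 + 3 + 3 + 1 = 13
  Jones: 0 + 0 + 0 + 0 + 0 + 0 + 2 = 2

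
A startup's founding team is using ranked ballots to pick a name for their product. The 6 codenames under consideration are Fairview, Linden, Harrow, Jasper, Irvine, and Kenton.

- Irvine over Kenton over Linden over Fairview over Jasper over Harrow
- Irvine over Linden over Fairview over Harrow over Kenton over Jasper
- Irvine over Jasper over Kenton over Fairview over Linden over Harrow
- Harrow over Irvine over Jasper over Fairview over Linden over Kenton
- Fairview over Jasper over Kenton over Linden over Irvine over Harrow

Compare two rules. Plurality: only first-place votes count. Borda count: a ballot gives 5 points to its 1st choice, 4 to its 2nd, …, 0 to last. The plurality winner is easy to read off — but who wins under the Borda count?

Irvine

Plurality first-place counts: Fairview 1, Linden 0, Harrow 1, Jasper 0, Irvine 3, Kenton 0 → Irvine.
Borda totals: Fairview 14, Linden 11, Harrow 7, Jasper 12, Irvine 20, Kenton 11 → Irvine.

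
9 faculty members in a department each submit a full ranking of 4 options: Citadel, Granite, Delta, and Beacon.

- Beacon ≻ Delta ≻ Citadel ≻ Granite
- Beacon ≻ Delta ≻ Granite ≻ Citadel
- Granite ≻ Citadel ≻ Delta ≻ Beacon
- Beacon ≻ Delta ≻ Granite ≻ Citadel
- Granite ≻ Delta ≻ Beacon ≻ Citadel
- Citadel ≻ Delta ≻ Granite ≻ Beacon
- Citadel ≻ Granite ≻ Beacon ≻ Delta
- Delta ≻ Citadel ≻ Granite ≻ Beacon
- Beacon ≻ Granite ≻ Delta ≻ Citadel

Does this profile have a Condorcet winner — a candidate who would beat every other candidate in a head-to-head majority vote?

No

Head-to-head results (9 voters total):
Citadel vs Granite: Granite wins 5–4.
Citadel vs Delta: Delta wins 6–3.
Citadel vs Beacon: Beacon wins 5–4.
Granite vs Delta: Delta wins 5–4.
Granite vs Beacon: Granite wins 5–4.
Delta vs Beacon: Beacon wins 5–4.
No candidate beats all others: Granite beats Beacon beats Delta beats Granite, a majority cycle.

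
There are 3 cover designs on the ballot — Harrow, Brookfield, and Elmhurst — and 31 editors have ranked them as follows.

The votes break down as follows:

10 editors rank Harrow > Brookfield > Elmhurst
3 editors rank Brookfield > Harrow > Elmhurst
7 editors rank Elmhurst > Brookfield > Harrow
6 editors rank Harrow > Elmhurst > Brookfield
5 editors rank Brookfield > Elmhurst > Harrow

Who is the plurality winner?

Harrow

First-place vote totals:
  Harrow: 16
  Brookfield: 8
  Elmhurst: 7
Harrow has the most first-place votes.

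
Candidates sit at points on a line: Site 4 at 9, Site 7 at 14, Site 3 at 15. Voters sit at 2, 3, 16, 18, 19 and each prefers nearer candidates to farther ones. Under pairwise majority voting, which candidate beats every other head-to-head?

Site 3

With single-peaked preferences on a line, the Condorcet winner is the candidate closest to the median voter.
The median voter (position 16) is closest to Site 3 at 15.
Check: Site 3 vs Site 7 — voters closer to Site 3: 3 of 5.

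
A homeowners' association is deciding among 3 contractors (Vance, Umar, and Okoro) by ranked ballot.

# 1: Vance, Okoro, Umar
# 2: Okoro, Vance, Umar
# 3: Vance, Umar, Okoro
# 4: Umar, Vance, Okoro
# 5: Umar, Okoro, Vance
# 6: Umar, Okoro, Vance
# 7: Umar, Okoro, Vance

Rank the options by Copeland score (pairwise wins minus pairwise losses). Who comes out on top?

Umar

Pairwise results:
  Vance vs Umar: Umar wins 4–3.
  Vance vs Okoro: Okoro wins 4–3.
  Umar vs Okoro: Umar wins 5–2.
Copeland scores (wins − losses):
  Vance: 0 − 2 = -2
  Umar: 2 − 0 = 2
  Okoro: 1 − 1 = 0
Umar has the best Copeland score.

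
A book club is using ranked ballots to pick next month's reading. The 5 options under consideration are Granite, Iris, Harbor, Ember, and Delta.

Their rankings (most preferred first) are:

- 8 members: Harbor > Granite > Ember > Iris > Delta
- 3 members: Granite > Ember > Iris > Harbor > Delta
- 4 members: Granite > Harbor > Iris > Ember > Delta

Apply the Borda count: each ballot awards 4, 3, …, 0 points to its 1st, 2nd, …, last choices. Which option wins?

Granite

Borda scores:
  Granite: 8·3 + 3·4 + 4·4 = 52
  Iris: 8·1 + 3·2 + 4·2 = 22
  Harbor: 8·4 + 3·1 + 4·3 = 47
  Ember: 8·2 + 3·3 + 4·1 = 29
  Delta: 8·0 + 3·0 + 4·0 = 0
Granite has the highest total.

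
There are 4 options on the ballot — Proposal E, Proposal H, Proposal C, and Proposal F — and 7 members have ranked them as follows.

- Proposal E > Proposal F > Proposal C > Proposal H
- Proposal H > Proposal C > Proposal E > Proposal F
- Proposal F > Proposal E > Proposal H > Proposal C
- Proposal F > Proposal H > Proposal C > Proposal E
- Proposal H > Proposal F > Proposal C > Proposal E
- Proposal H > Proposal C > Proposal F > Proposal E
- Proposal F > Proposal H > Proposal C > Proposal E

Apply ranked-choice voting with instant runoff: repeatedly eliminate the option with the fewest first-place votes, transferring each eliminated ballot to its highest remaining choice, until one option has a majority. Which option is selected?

Round 1: Proposal H 3, Proposal F 3, Proposal E 1, Proposal C 0. Proposal C has the fewest and is eliminated.
Round 2: Proposal H 3, Proposal F 3, Proposal E 1. Proposal E has the fewest and is eliminated.
Round 3: Proposal F 4, Proposal H 3. Proposal F has a majority.

Proposal F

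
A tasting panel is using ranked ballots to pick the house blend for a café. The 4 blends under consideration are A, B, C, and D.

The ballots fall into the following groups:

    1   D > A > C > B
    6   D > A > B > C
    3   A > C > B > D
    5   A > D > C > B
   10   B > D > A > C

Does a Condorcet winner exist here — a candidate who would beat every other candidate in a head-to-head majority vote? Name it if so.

None — there is no Condorcet winner

Head-to-head results (25 voters total):
A vs B: A wins 15–10.
A vs C: A wins 25–0.
A vs D: D wins 17–8.
B vs C: B wins 16–9.
B vs D: B wins 13–12.
C vs D: D wins 22–3.
No candidate beats all others: A beats B beats D beats A, a majority cycle.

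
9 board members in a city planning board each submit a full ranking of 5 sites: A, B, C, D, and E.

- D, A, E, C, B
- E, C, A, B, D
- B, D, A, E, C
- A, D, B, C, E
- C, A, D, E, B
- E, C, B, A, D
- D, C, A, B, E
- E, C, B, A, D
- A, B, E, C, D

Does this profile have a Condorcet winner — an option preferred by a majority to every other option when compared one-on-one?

No

Head-to-head results (9 voters total):
A vs B: A wins 6–3.
A vs C: C wins 5–4.
A vs D: A wins 6–3.
A vs E: A wins 6–3.
B vs C: C wins 6–3.
B vs D: B wins 5–4.
B vs E: E wins 5–4.
C vs D: C wins 5–4.
C vs E: E wins 6–3.
D vs E: D wins 5–4.
No candidate beats all others: A beats E beats C beats A, a majority cycle.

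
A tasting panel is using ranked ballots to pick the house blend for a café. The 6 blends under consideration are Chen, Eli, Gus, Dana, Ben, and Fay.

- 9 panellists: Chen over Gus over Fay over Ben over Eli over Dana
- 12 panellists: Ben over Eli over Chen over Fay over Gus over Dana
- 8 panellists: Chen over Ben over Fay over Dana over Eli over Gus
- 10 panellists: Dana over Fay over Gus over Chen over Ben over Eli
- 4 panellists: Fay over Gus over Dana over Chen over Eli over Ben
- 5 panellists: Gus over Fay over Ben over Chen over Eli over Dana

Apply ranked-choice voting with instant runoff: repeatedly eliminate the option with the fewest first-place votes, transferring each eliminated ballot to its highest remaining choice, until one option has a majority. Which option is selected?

Chen

Round 1: Chen 17, Ben 12, Dana 10, Gus 5, Fay 4, Eli 0. Eli has the fewest and is eliminated.
Round 2: Chen 17, Ben 12, Dana 10, Gus 5, Fay 4. Fay has the fewest and is eliminated.
Round 3: Chen 17, Ben 12, Dana 10, Gus 9. Gus has the fewest and is eliminated.
Round 4: Chen 17, Ben 17, Dana 14. Dana has the fewest and is eliminated.
Round 5: Chen 31, Ben 17. Chen has a majority.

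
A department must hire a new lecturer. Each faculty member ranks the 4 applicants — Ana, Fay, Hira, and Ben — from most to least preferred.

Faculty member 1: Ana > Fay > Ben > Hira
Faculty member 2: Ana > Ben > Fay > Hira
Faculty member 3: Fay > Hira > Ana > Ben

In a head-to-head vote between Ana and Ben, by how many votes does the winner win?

Ballots ranking Ana above Ben: 3.
Ballots ranking Ben above Ana: 0.
Ana wins 3–0, a margin of 3.

3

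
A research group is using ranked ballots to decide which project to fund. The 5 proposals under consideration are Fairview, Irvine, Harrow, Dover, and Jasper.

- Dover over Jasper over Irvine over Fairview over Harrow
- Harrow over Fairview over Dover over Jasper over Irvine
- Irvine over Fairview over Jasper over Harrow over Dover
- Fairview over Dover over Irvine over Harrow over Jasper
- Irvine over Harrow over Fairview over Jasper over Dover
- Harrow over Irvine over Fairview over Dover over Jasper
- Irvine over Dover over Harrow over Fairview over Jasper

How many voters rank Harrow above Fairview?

Ballots ranking Harrow above Fairview: 4.
Ballots ranking Fairview above Harrow: 3.
So 4 of 7 voters prefer Harrow to Fairview.

4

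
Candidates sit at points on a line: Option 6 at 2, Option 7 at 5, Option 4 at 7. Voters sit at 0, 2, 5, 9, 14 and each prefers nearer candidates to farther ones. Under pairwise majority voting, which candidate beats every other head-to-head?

Option 7

With single-peaked preferences on a line, the Condorcet winner is the candidate closest to the median voter.
The median voter (position 5) is closest to Option 7 at 5.
Check: Option 7 vs Option 6 — voters closer to Option 7: 3 of 5.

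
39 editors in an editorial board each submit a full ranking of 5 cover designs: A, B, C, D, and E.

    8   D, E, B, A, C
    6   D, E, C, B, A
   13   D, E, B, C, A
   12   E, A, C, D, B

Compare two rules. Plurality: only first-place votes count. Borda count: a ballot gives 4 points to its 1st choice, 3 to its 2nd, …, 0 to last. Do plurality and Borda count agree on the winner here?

Plurality first-place counts: A 0, B 0, C 0, D 27, E 12 → D.
Borda totals: A 44, B 48, C 49, D 120, E 129 → E.
The two rules disagree: plurality picks D, Borda picks E.

No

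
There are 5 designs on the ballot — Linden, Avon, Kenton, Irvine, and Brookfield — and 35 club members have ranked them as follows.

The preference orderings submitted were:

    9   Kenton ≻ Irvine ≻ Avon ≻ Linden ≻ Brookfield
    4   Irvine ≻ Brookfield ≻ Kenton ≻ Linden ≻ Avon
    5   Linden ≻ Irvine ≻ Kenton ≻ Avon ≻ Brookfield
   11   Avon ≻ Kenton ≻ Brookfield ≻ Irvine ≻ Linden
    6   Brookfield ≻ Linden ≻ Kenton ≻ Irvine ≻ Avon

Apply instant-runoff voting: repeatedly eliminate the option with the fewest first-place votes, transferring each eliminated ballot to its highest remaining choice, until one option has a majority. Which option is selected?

Round 1: Avon 11, Kenton 9, Brookfield 6, Linden 5, Irvine 4. Irvine has the fewest and is eliminated.
Round 2: Avon 11, Brookfield 10, Kenton 9, Linden 5. Linden has the fewest and is eliminated.
Round 3: Kenton 14, Avon 11, Brookfield 10. Brookfield has the fewest and is eliminated.
Round 4: Kenton 24, Avon 11. Kenton has a majority.

Kenton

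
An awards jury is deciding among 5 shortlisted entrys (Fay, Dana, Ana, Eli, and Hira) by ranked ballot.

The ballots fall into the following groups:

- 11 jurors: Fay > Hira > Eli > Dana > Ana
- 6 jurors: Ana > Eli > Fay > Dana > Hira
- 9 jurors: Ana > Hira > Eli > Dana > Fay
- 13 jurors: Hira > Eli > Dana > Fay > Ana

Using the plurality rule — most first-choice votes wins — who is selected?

Ana

First-place vote totals:
  Fay: 11
  Dana: 0
  Ana: 15
  Eli: 0
  Hira: 13
Ana has the most first-place votes.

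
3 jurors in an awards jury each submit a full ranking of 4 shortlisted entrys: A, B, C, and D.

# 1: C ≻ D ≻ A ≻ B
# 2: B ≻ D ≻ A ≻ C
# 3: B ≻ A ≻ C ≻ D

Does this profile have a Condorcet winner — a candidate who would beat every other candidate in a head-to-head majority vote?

Head-to-head results (3 voters total):
A vs B: B wins 2–1.
A vs C: A wins 2–1.
A vs D: D wins 2–1.
B vs C: B wins 2–1.
B vs D: B wins 2–1.
C vs D: C wins 2–1.
B beats each rival — A (2–1), C (2–1), D (2–1) — so B is the Condorcet winner.

Yes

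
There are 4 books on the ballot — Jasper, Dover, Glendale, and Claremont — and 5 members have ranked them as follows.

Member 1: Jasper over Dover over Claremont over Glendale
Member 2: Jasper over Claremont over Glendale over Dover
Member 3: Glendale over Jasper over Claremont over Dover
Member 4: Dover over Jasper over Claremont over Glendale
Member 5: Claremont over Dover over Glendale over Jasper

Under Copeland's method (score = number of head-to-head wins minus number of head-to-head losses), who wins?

Jasper

Pairwise results:
  Jasper vs Dover: Jasper wins 3–2.
  Jasper vs Glendale: Jasper wins 3–2.
  Jasper vs Claremont: Jasper wins 4–1.
  Dover vs Glendale: Dover wins 3–2.
  Dover vs Claremont: Claremont wins 3–2.
  Glendale vs Claremont: Claremont wins 4–1.
Copeland scores (wins − losses):
  Jasper: 3 − 0 = 3
  Dover: 1 − 2 = -1
  Glendale: 0 − 3 = -3
  Claremont: 2 − 1 = 1
Jasper has the best Copeland score.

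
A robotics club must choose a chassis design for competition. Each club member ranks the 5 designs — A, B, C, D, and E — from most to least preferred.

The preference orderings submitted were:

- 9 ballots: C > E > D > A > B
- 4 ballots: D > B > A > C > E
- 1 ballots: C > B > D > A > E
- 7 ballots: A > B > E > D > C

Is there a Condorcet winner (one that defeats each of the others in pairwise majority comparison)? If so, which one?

There is no Condorcet winner

Head-to-head results (21 voters total):
A vs B: A wins 16–5.
A vs C: A wins 11–10.
A vs D: D wins 14–7.
A vs E: A wins 12–9.
B vs C: B wins 11–10.
B vs D: D wins 13–8.
B vs E: B wins 12–9.
C vs D: D wins 11–10.
C vs E: C wins 14–7.
D vs E: E wins 16–5.
No candidate beats all others: A beats E beats D beats A, a majority cycle.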